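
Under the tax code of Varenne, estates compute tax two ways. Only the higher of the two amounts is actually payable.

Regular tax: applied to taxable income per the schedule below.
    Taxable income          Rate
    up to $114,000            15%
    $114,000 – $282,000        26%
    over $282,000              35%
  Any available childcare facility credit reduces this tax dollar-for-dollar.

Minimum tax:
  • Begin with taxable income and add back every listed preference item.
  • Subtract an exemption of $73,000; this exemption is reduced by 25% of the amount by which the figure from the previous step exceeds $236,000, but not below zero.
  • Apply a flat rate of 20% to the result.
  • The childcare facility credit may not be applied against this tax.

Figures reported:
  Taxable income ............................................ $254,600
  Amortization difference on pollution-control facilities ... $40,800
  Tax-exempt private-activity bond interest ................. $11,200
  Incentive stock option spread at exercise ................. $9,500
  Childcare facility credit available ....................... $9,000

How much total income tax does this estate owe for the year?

Minimum tax:
  Adjusted income: $254,600 + $40,800 + $11,200 + $9,500 = $316,100
  Exemption: $73,000 − 25% × ($316,100 − $236,000) = $73,000 − $20,025 = $52,975
  Base: $316,100 − $52,975 = $263,125
  $263,125 × 20% = $52,625

Regular tax:
  $114,000 × 15% = $17,100
  $140,600 × 26% = $36,556
  → $53,656
  Less childcare facility credit $9,000 → $44,656

$52,625 > $44,656, so the minimum tax is the binding amount.

$52,625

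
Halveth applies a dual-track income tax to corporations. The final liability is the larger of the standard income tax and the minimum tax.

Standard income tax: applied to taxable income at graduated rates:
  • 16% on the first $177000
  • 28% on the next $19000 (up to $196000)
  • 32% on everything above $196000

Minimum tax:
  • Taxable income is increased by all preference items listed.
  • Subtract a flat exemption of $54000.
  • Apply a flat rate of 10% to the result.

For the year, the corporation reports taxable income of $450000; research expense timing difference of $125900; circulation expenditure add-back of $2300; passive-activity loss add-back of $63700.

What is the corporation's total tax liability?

$114920

Minimum tax:
  Adjusted income: $450000 + $125900 + $2300 + $63700 = $641900
  Less exemption $54000 → base $587900
  $587900 × 10% = $58790

Standard income tax:
  $177000 × 16% = $28320
  $19000 × 28% = $5320
  $254000 × 32% = $81280
  → $114920

$114920 > $58790, so the standard income tax governs.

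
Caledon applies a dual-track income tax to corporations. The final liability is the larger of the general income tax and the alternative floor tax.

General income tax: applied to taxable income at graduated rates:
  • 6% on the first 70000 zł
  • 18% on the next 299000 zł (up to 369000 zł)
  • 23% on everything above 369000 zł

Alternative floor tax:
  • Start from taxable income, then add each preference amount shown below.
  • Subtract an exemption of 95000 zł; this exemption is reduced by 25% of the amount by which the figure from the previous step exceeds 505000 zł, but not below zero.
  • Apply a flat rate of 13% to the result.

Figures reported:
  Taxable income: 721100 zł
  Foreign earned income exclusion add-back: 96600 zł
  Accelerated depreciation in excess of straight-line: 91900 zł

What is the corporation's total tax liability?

Alternative floor tax:
  Adjusted income: 721100 zł + 96600 zł + 91900 zł = 909600 zł
  Exemption: 25% × (909600 zł − 505000 zł) = 101150 zł ≥ 95000 zł, so the exemption is fully phased out
  Base: 909600 zł − 0 zł = 909600 zł
  909600 zł × 13% = 118248 zł

General income tax:
  70000 zł × 6% = 4200 zł
  299000 zł × 18% = 53820 zł
  352100 zł × 23% = 80983 zł
  → 139003 zł

139003 zł > 118248 zł, so the general income tax governs.

139003 zł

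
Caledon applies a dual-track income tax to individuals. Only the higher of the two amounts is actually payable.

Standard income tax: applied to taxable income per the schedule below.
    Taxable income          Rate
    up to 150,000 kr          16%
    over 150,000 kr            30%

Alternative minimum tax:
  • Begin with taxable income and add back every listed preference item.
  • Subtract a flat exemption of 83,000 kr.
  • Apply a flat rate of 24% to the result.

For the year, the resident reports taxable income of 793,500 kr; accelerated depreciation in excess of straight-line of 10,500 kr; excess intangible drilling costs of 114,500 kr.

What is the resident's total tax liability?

217,050 kr

Alternative minimum tax:
  Adjusted income: 793,500 kr + 10,500 kr + 114,500 kr = 918,500 kr
  Less exemption 83,000 kr → base 835,500 kr
  835,500 kr × 24% = 200,520 kr

Standard income tax:
  150,000 kr × 16% = 24,000 kr
  643,500 kr × 30% = 193,050 kr
  → 217,050 kr

217,050 kr > 200,520 kr, so the standard income tax governs.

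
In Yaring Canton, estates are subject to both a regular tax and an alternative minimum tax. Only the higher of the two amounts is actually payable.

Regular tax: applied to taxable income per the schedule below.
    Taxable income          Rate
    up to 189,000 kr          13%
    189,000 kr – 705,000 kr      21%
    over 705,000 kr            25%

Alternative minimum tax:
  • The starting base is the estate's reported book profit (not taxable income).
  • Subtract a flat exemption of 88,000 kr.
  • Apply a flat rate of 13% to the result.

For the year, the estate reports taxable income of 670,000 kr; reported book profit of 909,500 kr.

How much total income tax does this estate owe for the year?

125,580 kr

Alternative minimum tax:
  Base (reported book profit): 909,500 kr
  Less exemption 88,000 kr → base 821,500 kr
  821,500 kr × 13% = 106,795 kr

Regular tax:
  189,000 kr × 13% = 24,570 kr
  481,000 kr × 21% = 101,010 kr
  → 125,580 kr

125,580 kr > 106,795 kr, so the regular tax governs.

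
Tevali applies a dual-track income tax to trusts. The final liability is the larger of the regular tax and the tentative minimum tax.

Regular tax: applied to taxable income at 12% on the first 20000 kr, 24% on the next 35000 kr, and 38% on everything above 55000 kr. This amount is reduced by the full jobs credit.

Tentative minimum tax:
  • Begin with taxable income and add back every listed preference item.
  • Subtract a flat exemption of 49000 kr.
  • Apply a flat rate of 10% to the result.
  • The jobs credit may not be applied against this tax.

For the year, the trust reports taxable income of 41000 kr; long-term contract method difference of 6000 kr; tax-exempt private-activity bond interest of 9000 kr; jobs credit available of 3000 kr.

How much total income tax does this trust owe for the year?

Regular tax:
  20000 kr × 12% = 2400 kr
  21000 kr × 24% = 5040 kr
  → 7440 kr
  Less jobs credit 3000 kr → 4440 kr

Tentative minimum tax:
  Adjusted income: 41000 kr + 6000 kr + 9000 kr = 56000 kr
  Less exemption 49000 kr → base 7000 kr
  7000 kr × 10% = 700 kr

4440 kr > 700 kr, so the regular tax governs.

4440 kr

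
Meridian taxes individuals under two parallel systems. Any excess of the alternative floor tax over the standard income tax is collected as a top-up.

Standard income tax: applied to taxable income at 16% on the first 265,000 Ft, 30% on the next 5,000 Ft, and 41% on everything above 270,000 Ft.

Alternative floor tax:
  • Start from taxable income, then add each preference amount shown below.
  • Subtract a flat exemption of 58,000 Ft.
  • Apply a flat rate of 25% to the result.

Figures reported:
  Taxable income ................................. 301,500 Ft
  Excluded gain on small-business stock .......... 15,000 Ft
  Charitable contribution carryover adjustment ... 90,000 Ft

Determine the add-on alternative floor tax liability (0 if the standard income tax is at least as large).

Standard income tax:
  265,000 Ft × 16% = 42,400 Ft
  5,000 Ft × 30% = 1,500 Ft
  31,500 Ft × 41% = 12,915 Ft
  → 56,815 Ft

Alternative floor tax:
  Adjusted income: 301,500 Ft + 15,000 Ft + 90,000 Ft = 406,500 Ft
  Less exemption 58,000 Ft → base 348,500 Ft
  348,500 Ft × 25% = 87,125 Ft

Excess of alternative floor tax over standard income tax: 87,125 Ft − 56,815 Ft = 30,310 Ft.

30,310 Ft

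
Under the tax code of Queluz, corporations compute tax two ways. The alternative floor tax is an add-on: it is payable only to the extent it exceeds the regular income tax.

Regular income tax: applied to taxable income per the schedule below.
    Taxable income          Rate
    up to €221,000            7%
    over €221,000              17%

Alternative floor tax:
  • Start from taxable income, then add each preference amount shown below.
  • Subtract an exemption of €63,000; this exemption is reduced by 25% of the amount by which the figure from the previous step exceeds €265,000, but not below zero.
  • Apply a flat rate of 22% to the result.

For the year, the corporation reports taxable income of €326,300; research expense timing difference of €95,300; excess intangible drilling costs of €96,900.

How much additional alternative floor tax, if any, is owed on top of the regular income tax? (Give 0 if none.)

Regular income tax:
  €221,000 × 7% = €15,470
  €105,300 × 17% = €17,901
  → €33,371

Alternative floor tax:
  Adjusted income: €326,300 + €95,300 + €96,900 = €518,500
  Exemption: 25% × (€518,500 − €265,000) = €63,375 ≥ €63,000, so the exemption is fully phased out
  Base: €518,500 − €0 = €518,500
  €518,500 × 22% = €114,070

Excess of alternative floor tax over regular income tax: €114,070 − €33,371 = €80,699.

€80,699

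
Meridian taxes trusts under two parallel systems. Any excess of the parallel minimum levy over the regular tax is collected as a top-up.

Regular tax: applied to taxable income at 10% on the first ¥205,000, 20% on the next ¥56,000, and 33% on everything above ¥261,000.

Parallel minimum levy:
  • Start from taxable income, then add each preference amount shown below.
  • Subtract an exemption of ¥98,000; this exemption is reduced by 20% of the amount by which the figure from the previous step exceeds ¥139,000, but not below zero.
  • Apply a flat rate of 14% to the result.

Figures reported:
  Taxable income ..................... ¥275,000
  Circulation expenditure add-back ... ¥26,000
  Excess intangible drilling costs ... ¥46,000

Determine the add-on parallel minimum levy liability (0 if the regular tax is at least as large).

¥4,364

Regular tax:
  ¥205,000 × 10% = ¥20,500
  ¥56,000 × 20% = ¥11,200
  ¥14,000 × 33% = ¥4,620
  → ¥36,320

Parallel minimum levy:
  Adjusted income: ¥275,000 + ¥26,000 + ¥46,000 = ¥347,000
  Exemption: ¥98,000 − 20% × (¥347,000 − ¥139,000) = ¥98,000 − ¥41,600 = ¥56,400
  Base: ¥347,000 − ¥56,400 = ¥290,600
  ¥290,600 × 14% = ¥40,684

Excess of parallel minimum levy over regular tax: ¥40,684 − ¥36,320 = ¥4,364.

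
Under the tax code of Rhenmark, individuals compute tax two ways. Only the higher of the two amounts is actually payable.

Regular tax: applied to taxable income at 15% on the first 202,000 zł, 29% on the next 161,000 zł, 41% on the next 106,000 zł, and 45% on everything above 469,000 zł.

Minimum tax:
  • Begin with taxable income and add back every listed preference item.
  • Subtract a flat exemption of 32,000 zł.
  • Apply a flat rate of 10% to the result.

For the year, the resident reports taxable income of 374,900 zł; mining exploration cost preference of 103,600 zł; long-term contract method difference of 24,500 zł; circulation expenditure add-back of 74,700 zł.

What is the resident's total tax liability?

81,869 zł

Regular tax:
  202,000 zł × 15% = 30,300 zł
  161,000 zł × 29% = 46,690 zł
  11,900 zł × 41% = 4,879 zł
  → 81,869 zł

Minimum tax:
  Adjusted income: 374,900 zł + 103,600 zł + 24,500 zł + 74,700 zł = 577,700 zł
  Less exemption 32,000 zł → base 545,700 zł
  545,700 zł × 10% = 54,570 zł

81,869 zł > 54,570 zł, so the regular tax governs.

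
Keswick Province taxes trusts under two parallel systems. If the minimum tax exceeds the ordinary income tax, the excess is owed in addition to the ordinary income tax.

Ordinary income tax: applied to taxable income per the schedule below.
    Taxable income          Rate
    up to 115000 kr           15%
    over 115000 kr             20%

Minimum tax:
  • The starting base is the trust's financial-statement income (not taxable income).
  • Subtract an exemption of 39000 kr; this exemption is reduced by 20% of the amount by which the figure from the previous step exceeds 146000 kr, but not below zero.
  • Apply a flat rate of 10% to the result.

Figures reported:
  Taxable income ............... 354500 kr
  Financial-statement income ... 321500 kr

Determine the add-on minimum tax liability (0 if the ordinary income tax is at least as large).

0 kr

Minimum tax:
  Base (financial-statement income): 321500 kr
  Exemption: 39000 kr − 20% × (321500 kr − 146000 kr) = 39000 kr − 35100 kr = 3900 kr
  Base: 321500 kr − 3900 kr = 317600 kr
  317600 kr × 10% = 31760 kr

Ordinary income tax:
  115000 kr × 15% = 17250 kr
  239500 kr × 20% = 47900 kr
  → 65150 kr

31760 kr ≤ 65150 kr, so no add-on is due.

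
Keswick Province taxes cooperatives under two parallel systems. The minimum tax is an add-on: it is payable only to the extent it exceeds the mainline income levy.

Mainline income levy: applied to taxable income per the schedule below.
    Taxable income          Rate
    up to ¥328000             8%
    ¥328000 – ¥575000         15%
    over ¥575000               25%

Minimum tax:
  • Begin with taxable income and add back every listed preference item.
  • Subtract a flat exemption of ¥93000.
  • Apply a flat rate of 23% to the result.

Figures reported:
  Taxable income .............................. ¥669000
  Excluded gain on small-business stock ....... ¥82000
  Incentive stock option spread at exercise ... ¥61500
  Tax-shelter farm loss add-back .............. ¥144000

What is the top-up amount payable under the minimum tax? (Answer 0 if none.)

¥111815

Mainline income levy:
  ¥328000 × 8% = ¥26240
  ¥247000 × 15% = ¥37050
  ¥94000 × 25% = ¥23500
  → ¥86790

Minimum tax:
  Adjusted income: ¥669000 + ¥82000 + ¥61500 + ¥144000 = ¥956500
  Less exemption ¥93000 → base ¥863500
  ¥863500 × 23% = ¥198605

Excess of minimum tax over mainline income levy: ¥198605 − ¥86790 = ¥111815.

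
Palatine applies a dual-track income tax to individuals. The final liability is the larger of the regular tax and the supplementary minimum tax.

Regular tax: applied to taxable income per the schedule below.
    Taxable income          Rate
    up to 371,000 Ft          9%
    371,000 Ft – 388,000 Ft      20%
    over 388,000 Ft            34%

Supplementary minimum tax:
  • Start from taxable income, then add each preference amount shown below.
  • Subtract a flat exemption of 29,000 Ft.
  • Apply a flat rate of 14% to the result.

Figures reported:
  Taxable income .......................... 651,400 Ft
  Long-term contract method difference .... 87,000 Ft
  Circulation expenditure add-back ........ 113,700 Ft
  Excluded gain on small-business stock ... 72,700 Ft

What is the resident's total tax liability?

Supplementary minimum tax:
  Adjusted income: 651,400 Ft + 87,000 Ft + 113,700 Ft + 72,700 Ft = 924,800 Ft
  Less exemption 29,000 Ft → base 895,800 Ft
  895,800 Ft × 14% = 125,412 Ft

Regular tax:
  371,000 Ft × 9% = 33,390 Ft
  17,000 Ft × 20% = 3,400 Ft
  263,400 Ft × 34% = 89,556 Ft
  → 126,346 Ft

126,346 Ft > 125,412 Ft, so the regular tax governs.

126,346 Ft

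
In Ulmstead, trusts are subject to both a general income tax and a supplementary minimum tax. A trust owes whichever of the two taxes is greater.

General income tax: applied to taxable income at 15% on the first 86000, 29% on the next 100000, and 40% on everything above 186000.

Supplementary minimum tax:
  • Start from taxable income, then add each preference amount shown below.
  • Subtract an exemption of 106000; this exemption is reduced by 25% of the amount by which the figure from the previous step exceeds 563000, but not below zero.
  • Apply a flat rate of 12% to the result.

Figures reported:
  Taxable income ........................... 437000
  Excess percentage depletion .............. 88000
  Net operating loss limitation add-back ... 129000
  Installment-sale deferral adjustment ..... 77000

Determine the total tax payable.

General income tax:
  86000 × 15% = 12900
  100000 × 29% = 29000
  251000 × 40% = 100400
  → 142300

Supplementary minimum tax:
  Adjusted income: 437000 + 88000 + 129000 + 77000 = 731000
  Exemption: 106000 − 25% × (731000 − 563000) = 106000 − 42000 = 64000
  Base: 731000 − 64000 = 667000
  667000 × 12% = 80040

142300 > 80040, so the general income tax governs.

142300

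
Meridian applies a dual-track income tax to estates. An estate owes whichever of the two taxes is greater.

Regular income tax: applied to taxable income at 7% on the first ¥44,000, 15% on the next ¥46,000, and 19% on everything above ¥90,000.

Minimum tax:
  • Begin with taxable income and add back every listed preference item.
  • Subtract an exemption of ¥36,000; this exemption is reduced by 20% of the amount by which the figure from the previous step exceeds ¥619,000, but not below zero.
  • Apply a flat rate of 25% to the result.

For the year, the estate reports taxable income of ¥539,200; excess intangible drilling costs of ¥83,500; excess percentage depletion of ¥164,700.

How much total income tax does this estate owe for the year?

Regular income tax:
  ¥44,000 × 7% = ¥3,080
  ¥46,000 × 15% = ¥6,900
  ¥449,200 × 19% = ¥85,348
  → ¥95,328

Minimum tax:
  Adjusted income: ¥539,200 + ¥83,500 + ¥164,700 = ¥787,400
  Exemption: ¥36,000 − 20% × (¥787,400 − ¥619,000) = ¥36,000 − ¥33,680 = ¥2,320
  Base: ¥787,400 − ¥2,320 = ¥785,080
  ¥785,080 × 25% = ¥196,270

¥196,270 > ¥95,328, so the minimum tax is the binding amount.

¥196,270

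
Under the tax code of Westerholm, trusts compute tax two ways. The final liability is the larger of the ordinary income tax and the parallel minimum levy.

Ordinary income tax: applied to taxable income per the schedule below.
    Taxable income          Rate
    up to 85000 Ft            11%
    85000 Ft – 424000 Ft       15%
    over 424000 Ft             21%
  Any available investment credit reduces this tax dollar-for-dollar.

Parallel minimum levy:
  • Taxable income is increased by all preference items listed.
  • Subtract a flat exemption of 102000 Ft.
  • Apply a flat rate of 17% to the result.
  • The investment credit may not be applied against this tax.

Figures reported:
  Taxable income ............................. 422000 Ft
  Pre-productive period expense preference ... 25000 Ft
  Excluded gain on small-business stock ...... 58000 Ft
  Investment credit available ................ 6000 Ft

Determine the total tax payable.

Parallel minimum levy:
  Adjusted income: 422000 Ft + 25000 Ft + 58000 Ft = 505000 Ft
  Less exemption 102000 Ft → base 403000 Ft
  403000 Ft × 17% = 68510 Ft

Ordinary income tax:
  85000 Ft × 11% = 9350 Ft
  337000 Ft × 15% = 50550 Ft
  → 59900 Ft
  Less investment credit 6000 Ft → 53900 Ft

68510 Ft > 53900 Ft, so the parallel minimum levy is the binding amount.

68510 Ft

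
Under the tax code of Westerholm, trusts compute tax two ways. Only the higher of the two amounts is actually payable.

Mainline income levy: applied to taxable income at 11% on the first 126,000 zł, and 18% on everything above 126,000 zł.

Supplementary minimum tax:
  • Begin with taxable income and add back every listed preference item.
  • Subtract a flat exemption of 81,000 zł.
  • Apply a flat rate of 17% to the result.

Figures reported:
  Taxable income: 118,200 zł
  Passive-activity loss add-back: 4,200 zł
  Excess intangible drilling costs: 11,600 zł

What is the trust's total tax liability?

Supplementary minimum tax:
  Adjusted income: 118,200 zł + 4,200 zł + 11,600 zł = 134,000 zł
  Less exemption 81,000 zł → base 53,000 zł
  53,000 zł × 17% = 9,010 zł

Mainline income levy:
  118,200 zł × 11% = 13,002 zł

13,002 zł > 9,010 zł, so the mainline income levy governs.

13,002 zł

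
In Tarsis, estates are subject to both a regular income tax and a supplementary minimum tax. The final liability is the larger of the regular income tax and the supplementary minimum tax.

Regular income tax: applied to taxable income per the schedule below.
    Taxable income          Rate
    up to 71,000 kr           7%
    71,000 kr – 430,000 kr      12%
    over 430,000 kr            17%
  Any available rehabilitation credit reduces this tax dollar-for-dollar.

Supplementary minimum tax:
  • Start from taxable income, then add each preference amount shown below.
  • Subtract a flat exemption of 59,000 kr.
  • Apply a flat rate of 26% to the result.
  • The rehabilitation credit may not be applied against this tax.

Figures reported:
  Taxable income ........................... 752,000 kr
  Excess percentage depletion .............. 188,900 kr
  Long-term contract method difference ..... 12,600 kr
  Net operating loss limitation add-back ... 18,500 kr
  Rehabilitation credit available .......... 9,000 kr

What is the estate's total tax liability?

237,380 kr

Regular income tax:
  71,000 kr × 7% = 4,970 kr
  359,000 kr × 12% = 43,080 kr
  322,000 kr × 17% = 54,740 kr
  → 102,790 kr
  Less rehabilitation credit 9,000 kr → 93,790 kr

Supplementary minimum tax:
  Adjusted income: 752,000 kr + 188,900 kr + 12,600 kr + 18,500 kr = 972,000 kr
  Less exemption 59,000 kr → base 913,000 kr
  913,000 kr × 26% = 237,380 kr

237,380 kr > 93,790 kr, so the supplementary minimum tax is the binding amount.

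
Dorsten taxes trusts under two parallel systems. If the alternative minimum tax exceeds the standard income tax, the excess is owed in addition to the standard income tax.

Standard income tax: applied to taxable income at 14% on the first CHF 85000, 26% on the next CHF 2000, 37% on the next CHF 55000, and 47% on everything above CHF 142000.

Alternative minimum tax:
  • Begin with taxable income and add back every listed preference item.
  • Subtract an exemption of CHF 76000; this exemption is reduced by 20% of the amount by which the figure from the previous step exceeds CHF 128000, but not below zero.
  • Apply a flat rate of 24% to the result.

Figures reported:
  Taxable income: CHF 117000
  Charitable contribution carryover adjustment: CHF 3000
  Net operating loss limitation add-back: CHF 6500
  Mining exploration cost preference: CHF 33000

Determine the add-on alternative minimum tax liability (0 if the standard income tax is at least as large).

CHF 0

Standard income tax:
  CHF 85000 × 14% = CHF 11900
  CHF 2000 × 26% = CHF 520
  CHF 30000 × 37% = CHF 11100
  → CHF 23520

Alternative minimum tax:
  Adjusted income: CHF 117000 + CHF 3000 + CHF 6500 + CHF 33000 = CHF 159500
  Exemption: CHF 76000 − 20% × (CHF 159500 − CHF 128000) = CHF 76000 − CHF 6300 = CHF 69700
  Base: CHF 159500 − CHF 69700 = CHF 89800
  CHF 89800 × 24% = CHF 21552

CHF 21552 ≤ CHF 23520, so no add-on is due.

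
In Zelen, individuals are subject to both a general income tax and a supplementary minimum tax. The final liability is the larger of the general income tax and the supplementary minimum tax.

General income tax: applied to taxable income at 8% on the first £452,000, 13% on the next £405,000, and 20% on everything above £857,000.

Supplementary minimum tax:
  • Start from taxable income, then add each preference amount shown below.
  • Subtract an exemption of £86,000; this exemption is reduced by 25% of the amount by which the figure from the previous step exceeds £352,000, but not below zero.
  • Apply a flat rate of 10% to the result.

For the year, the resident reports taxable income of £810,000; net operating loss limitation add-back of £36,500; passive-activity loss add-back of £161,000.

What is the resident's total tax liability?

£100,750

General income tax:
  £452,000 × 8% = £36,160
  £358,000 × 13% = £46,540
  → £82,700

Supplementary minimum tax:
  Adjusted income: £810,000 + £36,500 + £161,000 = £1,007,500
  Exemption: 25% × (£1,007,500 − £352,000) = £163,875 ≥ £86,000, so the exemption is fully phased out
  Base: £1,007,500 − £0 = £1,007,500
  £1,007,500 × 10% = £100,750

£100,750 > £82,700, so the supplementary minimum tax is the binding amount.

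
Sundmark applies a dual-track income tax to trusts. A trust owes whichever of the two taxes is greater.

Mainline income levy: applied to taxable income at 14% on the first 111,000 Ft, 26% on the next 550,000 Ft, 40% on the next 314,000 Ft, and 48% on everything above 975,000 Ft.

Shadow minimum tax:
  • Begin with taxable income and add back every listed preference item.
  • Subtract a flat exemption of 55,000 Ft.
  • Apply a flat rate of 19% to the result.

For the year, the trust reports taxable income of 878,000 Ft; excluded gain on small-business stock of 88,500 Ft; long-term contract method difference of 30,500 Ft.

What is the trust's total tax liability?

245,340 Ft

Shadow minimum tax:
  Adjusted income: 878,000 Ft + 88,500 Ft + 30,500 Ft = 997,000 Ft
  Less exemption 55,000 Ft → base 942,000 Ft
  942,000 Ft × 19% = 178,980 Ft

Mainline income levy:
  111,000 Ft × 14% = 15,540 Ft
  550,000 Ft × 26% = 143,000 Ft
  217,000 Ft × 40% = 86,800 Ft
  → 245,340 Ft

245,340 Ft > 178,980 Ft, so the mainline income levy governs.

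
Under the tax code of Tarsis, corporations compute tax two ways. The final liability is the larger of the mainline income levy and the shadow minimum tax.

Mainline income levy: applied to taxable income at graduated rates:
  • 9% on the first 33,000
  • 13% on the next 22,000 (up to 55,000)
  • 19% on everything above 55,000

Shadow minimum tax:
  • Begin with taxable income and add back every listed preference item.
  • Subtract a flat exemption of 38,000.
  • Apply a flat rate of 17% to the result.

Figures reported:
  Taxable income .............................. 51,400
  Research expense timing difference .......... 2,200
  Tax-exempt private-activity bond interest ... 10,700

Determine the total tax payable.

Shadow minimum tax:
  Adjusted income: 51,400 + 2,200 + 10,700 = 64,300
  Less exemption 38,000 → base 26,300
  26,300 × 17% = 4,471

Mainline income levy:
  33,000 × 9% = 2,970
  18,400 × 13% = 2,392
  → 5,362

5,362 > 4,471, so the mainline income levy governs.

5,362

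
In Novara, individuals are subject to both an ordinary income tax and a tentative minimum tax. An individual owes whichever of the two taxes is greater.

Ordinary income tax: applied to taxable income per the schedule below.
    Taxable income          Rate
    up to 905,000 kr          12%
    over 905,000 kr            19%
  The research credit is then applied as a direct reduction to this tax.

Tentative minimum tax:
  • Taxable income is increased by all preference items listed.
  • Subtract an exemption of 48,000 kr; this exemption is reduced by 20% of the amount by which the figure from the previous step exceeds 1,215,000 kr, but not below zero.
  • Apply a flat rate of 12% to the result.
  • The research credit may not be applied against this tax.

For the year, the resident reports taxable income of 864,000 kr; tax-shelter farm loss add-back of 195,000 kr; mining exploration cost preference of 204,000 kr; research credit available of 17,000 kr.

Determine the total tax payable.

Tentative minimum tax:
  Adjusted income: 864,000 kr + 195,000 kr + 204,000 kr = 1,263,000 kr
  Exemption: 48,000 kr − 20% × (1,263,000 kr − 1,215,000 kr) = 48,000 kr − 9,600 kr = 38,400 kr
  Base: 1,263,000 kr − 38,400 kr = 1,224,600 kr
  1,224,600 kr × 12% = 146,952 kr

Ordinary income tax:
  864,000 kr × 12% = 103,680 kr
  Less research credit 17,000 kr → 86,680 kr

146,952 kr > 86,680 kr, so the tentative minimum tax is the binding amount.

146,952 kr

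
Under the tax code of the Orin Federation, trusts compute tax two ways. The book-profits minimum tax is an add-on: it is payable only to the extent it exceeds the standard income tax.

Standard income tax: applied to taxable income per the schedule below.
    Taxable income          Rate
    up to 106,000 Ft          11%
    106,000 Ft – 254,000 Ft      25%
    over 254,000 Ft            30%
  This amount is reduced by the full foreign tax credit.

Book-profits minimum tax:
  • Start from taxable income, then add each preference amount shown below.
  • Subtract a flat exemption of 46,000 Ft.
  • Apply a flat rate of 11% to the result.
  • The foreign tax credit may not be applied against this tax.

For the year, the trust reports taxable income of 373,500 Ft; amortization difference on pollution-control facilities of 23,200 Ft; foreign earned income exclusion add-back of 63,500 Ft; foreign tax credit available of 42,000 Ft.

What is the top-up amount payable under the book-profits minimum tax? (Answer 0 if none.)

3,052 Ft

Book-profits minimum tax:
  Adjusted income: 373,500 Ft + 23,200 Ft + 63,500 Ft = 460,200 Ft
  Less exemption 46,000 Ft → base 414,200 Ft
  414,200 Ft × 11% = 45,562 Ft

Standard income tax:
  106,000 Ft × 11% = 11,660 Ft
  148,000 Ft × 25% = 37,000 Ft
  119,500 Ft × 30% = 35,850 Ft
  → 84,510 Ft
  Less foreign tax credit 42,000 Ft → 42,510 Ft

Excess of book-profits minimum tax over standard income tax: 45,562 Ft − 42,510 Ft = 3,052 Ft.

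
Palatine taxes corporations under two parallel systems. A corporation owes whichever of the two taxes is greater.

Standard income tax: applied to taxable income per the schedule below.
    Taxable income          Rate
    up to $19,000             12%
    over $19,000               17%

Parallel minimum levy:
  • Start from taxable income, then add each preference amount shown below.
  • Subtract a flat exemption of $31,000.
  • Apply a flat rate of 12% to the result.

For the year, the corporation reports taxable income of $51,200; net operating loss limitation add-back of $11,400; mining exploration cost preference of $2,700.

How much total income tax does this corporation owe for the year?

Standard income tax:
  $19,000 × 12% = $2,280
  $32,200 × 17% = $5,474
  → $7,754

Parallel minimum levy:
  Adjusted income: $51,200 + $11,400 + $2,700 = $65,300
  Less exemption $31,000 → base $34,300
  $34,300 × 12% = $4,116

$7,754 > $4,116, so the standard income tax governs.

$7,754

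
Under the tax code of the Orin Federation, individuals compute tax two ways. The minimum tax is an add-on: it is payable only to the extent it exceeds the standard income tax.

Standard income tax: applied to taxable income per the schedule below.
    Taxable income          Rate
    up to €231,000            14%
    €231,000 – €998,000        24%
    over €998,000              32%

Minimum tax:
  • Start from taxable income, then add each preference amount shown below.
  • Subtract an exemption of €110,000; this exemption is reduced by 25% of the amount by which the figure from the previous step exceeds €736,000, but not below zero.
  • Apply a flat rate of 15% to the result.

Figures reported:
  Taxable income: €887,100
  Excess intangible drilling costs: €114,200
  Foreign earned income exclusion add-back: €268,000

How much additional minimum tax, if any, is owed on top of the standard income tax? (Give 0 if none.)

€591

Standard income tax:
  €231,000 × 14% = €32,340
  €656,100 × 24% = €157,464
  → €189,804

Minimum tax:
  Adjusted income: €887,100 + €114,200 + €268,000 = €1,269,300
  Exemption: 25% × (€1,269,300 − €736,000) = €133,325 ≥ €110,000, so the exemption is fully phased out
  Base: €1,269,300 − €0 = €1,269,300
  €1,269,300 × 15% = €190,395

Excess of minimum tax over standard income tax: €190,395 − €189,804 = €591.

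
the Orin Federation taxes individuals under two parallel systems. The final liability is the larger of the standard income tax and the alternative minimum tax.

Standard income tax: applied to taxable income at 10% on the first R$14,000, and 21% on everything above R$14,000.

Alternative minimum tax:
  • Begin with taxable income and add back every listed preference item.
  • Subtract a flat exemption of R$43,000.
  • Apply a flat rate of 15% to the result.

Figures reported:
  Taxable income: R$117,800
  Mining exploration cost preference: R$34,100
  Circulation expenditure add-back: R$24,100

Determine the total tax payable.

R$23,198

Alternative minimum tax:
  Adjusted income: R$117,800 + R$34,100 + R$24,100 = R$176,000
  Less exemption R$43,000 → base R$133,000
  R$133,000 × 15% = R$19,950

Standard income tax:
  R$14,000 × 10% = R$1,400
  R$103,800 × 21% = R$21,798
  → R$23,198

R$23,198 > R$19,950, so the standard income tax governs.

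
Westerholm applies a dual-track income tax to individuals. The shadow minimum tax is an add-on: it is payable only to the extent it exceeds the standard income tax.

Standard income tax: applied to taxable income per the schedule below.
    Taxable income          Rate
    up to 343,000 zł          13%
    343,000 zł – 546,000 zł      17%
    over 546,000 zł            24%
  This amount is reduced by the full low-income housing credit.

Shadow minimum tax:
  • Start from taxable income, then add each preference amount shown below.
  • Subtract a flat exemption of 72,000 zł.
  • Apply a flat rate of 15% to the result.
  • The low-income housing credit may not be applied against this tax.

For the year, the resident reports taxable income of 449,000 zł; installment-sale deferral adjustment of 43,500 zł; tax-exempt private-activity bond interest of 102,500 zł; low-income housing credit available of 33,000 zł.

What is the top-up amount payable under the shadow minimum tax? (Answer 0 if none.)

48,840 zł

Standard income tax:
  343,000 zł × 13% = 44,590 zł
  106,000 zł × 17% = 18,020 zł
  → 62,610 zł
  Less low-income housing credit 33,000 zł → 29,610 zł

Shadow minimum tax:
  Adjusted income: 449,000 zł + 43,500 zł + 102,500 zł = 595,000 zł
  Less exemption 72,000 zł → base 523,000 zł
  523,000 zł × 15% = 78,450 zł

Excess of shadow minimum tax over standard income tax: 78,450 zł − 29,610 zł = 48,840 zł.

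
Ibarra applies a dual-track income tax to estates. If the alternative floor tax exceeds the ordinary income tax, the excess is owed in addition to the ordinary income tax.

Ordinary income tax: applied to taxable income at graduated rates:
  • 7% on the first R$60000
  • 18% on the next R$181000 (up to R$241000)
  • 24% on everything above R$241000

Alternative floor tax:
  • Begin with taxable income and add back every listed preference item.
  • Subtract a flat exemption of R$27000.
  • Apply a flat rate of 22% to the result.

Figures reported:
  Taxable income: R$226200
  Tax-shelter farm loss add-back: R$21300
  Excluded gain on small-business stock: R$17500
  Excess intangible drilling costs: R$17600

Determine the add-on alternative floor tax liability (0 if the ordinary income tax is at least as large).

R$22116

Alternative floor tax:
  Adjusted income: R$226200 + R$21300 + R$17500 + R$17600 = R$282600
  Less exemption R$27000 → base R$255600
  R$255600 × 22% = R$56232

Ordinary income tax:
  R$60000 × 7% = R$4200
  R$166200 × 18% = R$29916
  → R$34116

Excess of alternative floor tax over ordinary income tax: R$56232 − R$34116 = R$22116.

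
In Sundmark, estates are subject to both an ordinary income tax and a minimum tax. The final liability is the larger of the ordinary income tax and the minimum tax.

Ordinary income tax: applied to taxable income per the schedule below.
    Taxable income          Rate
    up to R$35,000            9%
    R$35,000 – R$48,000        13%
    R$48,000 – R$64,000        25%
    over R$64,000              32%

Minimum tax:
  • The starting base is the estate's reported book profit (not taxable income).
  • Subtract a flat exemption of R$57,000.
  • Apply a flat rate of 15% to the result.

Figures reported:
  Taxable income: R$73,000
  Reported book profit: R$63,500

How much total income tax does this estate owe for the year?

R$11,720

Ordinary income tax:
  R$35,000 × 9% = R$3,150
  R$13,000 × 13% = R$1,690
  R$16,000 × 25% = R$4,000
  R$9,000 × 32% = R$2,880
  → R$11,720

Minimum tax:
  Base (reported book profit): R$63,500
  Less exemption R$57,000 → base R$6,500
  R$6,500 × 15% = R$975

R$11,720 > R$975, so the ordinary income tax governs.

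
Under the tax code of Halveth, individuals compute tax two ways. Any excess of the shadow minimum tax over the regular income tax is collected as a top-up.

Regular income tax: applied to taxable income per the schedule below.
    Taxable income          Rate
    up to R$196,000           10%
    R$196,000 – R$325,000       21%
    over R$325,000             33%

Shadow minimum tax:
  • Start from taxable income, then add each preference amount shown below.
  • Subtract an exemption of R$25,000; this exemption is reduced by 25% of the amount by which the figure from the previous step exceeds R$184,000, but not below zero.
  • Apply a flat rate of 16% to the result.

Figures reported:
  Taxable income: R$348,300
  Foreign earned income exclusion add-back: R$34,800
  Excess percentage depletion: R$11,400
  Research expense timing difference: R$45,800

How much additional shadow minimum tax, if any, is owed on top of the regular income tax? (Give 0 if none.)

Shadow minimum tax:
  Adjusted income: R$348,300 + R$34,800 + R$11,400 + R$45,800 = R$440,300
  Exemption: 25% × (R$440,300 − R$184,000) = R$64,075 ≥ R$25,000, so the exemption is fully phased out
  Base: R$440,300 − R$0 = R$440,300
  R$440,300 × 16% = R$70,448

Regular income tax:
  R$196,000 × 10% = R$19,600
  R$129,000 × 21% = R$27,090
  R$23,300 × 33% = R$7,689
  → R$54,379

Excess of shadow minimum tax over regular income tax: R$70,448 − R$54,379 = R$16,069.

R$16,069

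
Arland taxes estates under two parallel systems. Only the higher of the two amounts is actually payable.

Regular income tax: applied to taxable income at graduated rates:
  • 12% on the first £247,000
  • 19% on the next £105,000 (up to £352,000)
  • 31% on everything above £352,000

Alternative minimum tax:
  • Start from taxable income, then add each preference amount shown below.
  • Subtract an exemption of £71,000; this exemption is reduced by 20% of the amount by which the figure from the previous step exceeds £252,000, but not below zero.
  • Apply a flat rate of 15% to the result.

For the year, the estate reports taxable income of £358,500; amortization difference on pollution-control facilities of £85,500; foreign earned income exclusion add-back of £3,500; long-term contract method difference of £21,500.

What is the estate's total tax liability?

Alternative minimum tax:
  Adjusted income: £358,500 + £85,500 + £3,500 + £21,500 = £469,000
  Exemption: £71,000 − 20% × (£469,000 − £252,000) = £71,000 − £43,400 = £27,600
  Base: £469,000 − £27,600 = £441,400
  £441,400 × 15% = £66,210

Regular income tax:
  £247,000 × 12% = £29,640
  £105,000 × 19% = £19,950
  £6,500 × 31% = £2,015
  → £51,605

£66,210 > £51,605, so the alternative minimum tax is the binding amount.

£66,210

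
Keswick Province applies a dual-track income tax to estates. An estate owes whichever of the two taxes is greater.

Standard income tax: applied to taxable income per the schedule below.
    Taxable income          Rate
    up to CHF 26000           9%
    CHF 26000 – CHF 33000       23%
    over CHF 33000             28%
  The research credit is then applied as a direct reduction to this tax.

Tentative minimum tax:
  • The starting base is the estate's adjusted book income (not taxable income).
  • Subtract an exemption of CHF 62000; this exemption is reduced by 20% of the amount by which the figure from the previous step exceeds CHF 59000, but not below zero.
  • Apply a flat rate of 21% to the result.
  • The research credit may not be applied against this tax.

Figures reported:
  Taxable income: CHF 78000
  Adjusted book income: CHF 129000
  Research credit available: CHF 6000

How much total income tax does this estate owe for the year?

Standard income tax:
  CHF 26000 × 9% = CHF 2340
  CHF 7000 × 23% = CHF 1610
  CHF 45000 × 28% = CHF 12600
  → CHF 16550
  Less research credit CHF 6000 → CHF 10550

Tentative minimum tax:
  Base (adjusted book income): CHF 129000
  Exemption: CHF 62000 − 20% × (CHF 129000 − CHF 59000) = CHF 62000 − CHF 14000 = CHF 48000
  Base: CHF 129000 − CHF 48000 = CHF 81000
  CHF 81000 × 21% = CHF 17010

CHF 17010 > CHF 10550, so the tentative minimum tax is the binding amount.

CHF 17010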